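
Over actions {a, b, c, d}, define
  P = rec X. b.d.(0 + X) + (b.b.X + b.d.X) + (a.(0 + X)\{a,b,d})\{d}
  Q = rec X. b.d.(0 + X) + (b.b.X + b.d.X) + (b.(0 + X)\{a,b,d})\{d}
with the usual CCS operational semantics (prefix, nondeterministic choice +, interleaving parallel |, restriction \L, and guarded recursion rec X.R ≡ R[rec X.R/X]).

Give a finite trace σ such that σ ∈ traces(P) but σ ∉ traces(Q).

P's transition system — 6 states:
  s0 = rec X. b.d.(0 + X) + (b.b.X + b.d.X) + (a.(0 + X)\{a,b,d})\{d} :: =a=> s1, =b=> s2, =b=> s3, =b=> s4
  s1 = (0 + (rec X. b.d.(0 + X) + (b.b.X + b.d.X) + (a.(0 + X)\{a,b,d})\{d}))\{a,b,d}\{d} :: (no moves)
  s2 = b.(rec X. b.d.(0 + X) + (b.b.X + b.d.X) + (a.(0 + X)\{a,b,d})\{d}) :: =b=> s0
  s3 = d.(0 + (rec X. b.d.(0 + X) + (b.b.X + b.d.X) + (a.(0 + X)\{a,b,d})\{d})) :: =d=> s5
  s4 = d.(rec X. b.d.(0 + X) + (b.b.X + b.d.X) + (a.(0 + X)\{a,b,d})\{d}) :: =d=> s0
  s5 = 0 + (rec X. b.d.(0 + X) + (b.b.X + b.d.X) + (a.(0 + X)\{a,b,d})\{d}) :: =a=> s1, =b=> s2, =b=> s3, =b=> s4
Q's transition system — 6 states:
  t0 = rec X. b.d.(0 + X) + (b.b.X + b.d.X) + (b.(0 + X)\{a,b,d})\{d} :: =b=> t1, =b=> t2, =b=> t3, =b=> t4
  t1 = (0 + (rec X. b.d.(0 + X) + (b.b.X + b.d.X) + (b.(0 + X)\{a,b,d})\{d}))\{a,b,d}\{d} :: (no moves)
  t2 = b.(rec X. b.d.(0 + X) + (b.b.X + b.d.X) + (b.(0 + X)\{a,b,d})\{d}) :: =b=> t0
  t3 = d.(0 + (rec X. b.d.(0 + X) + (b.b.X + b.d.X) + (b.(0 + X)\{a,b,d})\{d})) :: =d=> t5
  t4 = d.(rec X. b.d.(0 + X) + (b.b.X + b.d.X) + (b.(0 + X)\{a,b,d})\{d}) :: =d=> t0
  t5 = 0 + (rec X. b.d.(0 + X) + (b.b.X + b.d.X) + (b.(0 + X)\{a,b,d})\{d}) :: =b=> t1, =b=> t2, =b=> t3, =b=> t4
Run σ = ⟨a⟩ on P: start {s0}
  [1] a ⇒ {s1}
  — P admits the full trace.
Run σ = ⟨a⟩ on Q: start {t0}
  [1] a ⇒ ∅ (Q stuck)

a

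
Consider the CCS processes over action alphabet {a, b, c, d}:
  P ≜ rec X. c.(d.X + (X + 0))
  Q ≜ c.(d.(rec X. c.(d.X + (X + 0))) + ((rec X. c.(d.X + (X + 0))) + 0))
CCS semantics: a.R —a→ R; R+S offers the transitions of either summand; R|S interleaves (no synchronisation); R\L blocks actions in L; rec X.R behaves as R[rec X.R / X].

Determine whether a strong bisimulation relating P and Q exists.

LTS(P): 2 reachable states
  u0 = rec X. c.(d.X + (X + 0)) :: -c-> u1
  u1 = d.(rec X. c.(d.X + (X + 0))) + ((rec X. c.(d.X + (X + 0))) + 0) :: -c-> u1, -d-> u0
LTS(Q): 3 reachable states
  v0 = c.(d.(rec X. c.(d.X + (X + 0))) + ((rec X. c.(d.X + (X + 0))) + 0)) :: -c-> v1
  v1 = d.(rec X. c.(d.X + (X + 0))) + ((rec X. c.(d.X + (X + 0))) + 0) :: -c-> v1, -d-> v2
  v2 = rec X. c.(d.X + (X + 0)) :: -c-> v1
Partition-refinement fixed point:
  B0 = {u0, v0, v2}
  B1 = {u1, v1}
u0 ∈ B0, v0 ∈ B0 → same block

YES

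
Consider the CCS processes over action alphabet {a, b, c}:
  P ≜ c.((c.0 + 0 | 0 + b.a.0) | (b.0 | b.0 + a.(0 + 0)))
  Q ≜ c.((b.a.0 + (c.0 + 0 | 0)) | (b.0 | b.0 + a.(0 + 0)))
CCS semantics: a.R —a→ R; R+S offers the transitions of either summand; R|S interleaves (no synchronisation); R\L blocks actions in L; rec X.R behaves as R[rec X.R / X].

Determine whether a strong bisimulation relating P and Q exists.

bisimilar

Reachable graph of P (16 states):
  s0 = c.((c.0 + 0 | 0 + b.a.0) | (b.0 | b.0 + a.(0 + 0))) → ··c··> s1
  s1 = (c.0 + 0 | 0 + b.a.0) | (b.0 | b.0 + a.(0 + 0)) → ··a··> s2, ··b··> s3, ··b··> s4, ··b··> s5, ··c··> s6
  s2 = (c.0 + 0 | 0 + b.a.0) | (0 + 0) → ··b··> s7, ··c··> s8
  s3 = (c.0 + 0 | 0 + b.a.0) | (0 | b.0) → ··b··> s10, ··b··> s9, ··c··> s11
  s4 = (c.0 + 0 | 0 + b.a.0) | (b.0 | 0) → ··b··> s12, ··b··> s9, ··c··> s13
  s5 = a.0 | (b.0 | b.0 + a.(0 + 0)) → ··a··> s6, ··a··> s7, ··b··> s10, ··b··> s12
  s6 = 0 | (b.0 | b.0 + a.(0 + 0)) → ··a··> s8, ··b··> s11, ··b··> s13
  s7 = a.0 | (0 + 0) → ··a··> s8
  s8 = 0 | (0 + 0) → (no moves)
  s9 = (c.0 + 0 | 0 + b.a.0) | (0 | 0) → ··b··> s14, ··c··> s15
  s10 = a.0 | (0 | b.0) → ··a··> s11, ··b··> s14
  s11 = 0 | (0 | b.0) → ··b··> s15
  s12 = a.0 | (b.0 | 0) → ··a··> s13, ··b··> s14
  s13 = 0 | (b.0 | 0) → ··b··> s15
  s14 = a.0 | (0 | 0) → ··a··> s15
  s15 = 0 | (0 | 0) → (no moves)
Reachable graph of Q (16 states):
  t0 = c.((b.a.0 + (c.0 + 0 | 0)) | (b.0 | b.0 + a.(0 + 0))) → ··c··> t1
  t1 = (b.a.0 + (c.0 + 0 | 0)) | (b.0 | b.0 + a.(0 + 0)) → ··a··> t2, ··b··> t3, ··b··> t4, ··b··> t5, ··c··> t6
  t2 = (b.a.0 + (c.0 + 0 | 0)) | (0 + 0) → ··b··> t7, ··c··> t8
  t3 = (b.a.0 + (c.0 + 0 | 0)) | (0 | b.0) → ··b··> t10, ··b··> t9, ··c··> t11
  t4 = (b.a.0 + (c.0 + 0 | 0)) | (b.0 | 0) → ··b··> t12, ··b··> t9, ··c··> t13
  t5 = a.0 | (b.0 | b.0 + a.(0 + 0)) → ··a··> t6, ··a··> t7, ··b··> t10, ··b··> t12
  t6 = 0 | (b.0 | b.0 + a.(0 + 0)) → ··a··> t8, ··b··> t11, ··b··> t13
  t7 = a.0 | (0 + 0) → ··a··> t8
  t8 = 0 | (0 + 0) → (no moves)
  t9 = (b.a.0 + (c.0 + 0 | 0)) | (0 | 0) → ··b··> t14, ··c··> t15
  t10 = a.0 | (0 | b.0) → ··a··> t11, ··b··> t14
  t11 = 0 | (0 | b.0) → ··b··> t15
  t12 = a.0 | (b.0 | 0) → ··a··> t13, ··b··> t14
  t13 = 0 | (b.0 | 0) → ··b··> t15
  t14 = a.0 | (0 | 0) → ··a··> t15
  t15 = 0 | (0 | 0) → (no moves)
Bisimilarity quotient blocks:
  B0 = {s0, t0}
  B1 = {s1, t1}
  B2 = {s2, s9, t2, t9}
  B3 = {s15, s8, t15, t8}
  B4 = {s14, s7, t14, t7}
  B5 = {s3, s4, t3, t4}
  B6 = {s10, s12, t10, t12}
  B7 = {s11, s13, t11, t13}
  B8 = {s5, t5}
  B9 = {s6, t6}
s0 ∈ B0, t0 ∈ B0 → same block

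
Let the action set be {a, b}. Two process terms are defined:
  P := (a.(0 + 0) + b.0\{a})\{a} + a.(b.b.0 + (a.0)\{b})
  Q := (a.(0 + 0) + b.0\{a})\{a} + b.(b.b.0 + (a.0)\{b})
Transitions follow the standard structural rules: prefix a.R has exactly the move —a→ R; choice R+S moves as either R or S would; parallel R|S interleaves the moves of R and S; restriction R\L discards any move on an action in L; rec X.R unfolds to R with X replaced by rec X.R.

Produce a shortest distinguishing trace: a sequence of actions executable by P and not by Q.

a

Reachable graph of P (6 states):
  s0 = (a.(0 + 0) + b.0\{a})\{a} + a.(b.b.0 + (a.0)\{b}) has moves -a-> s1, -b-> s2
  s1 = b.b.0 + (a.0)\{b} has moves -a-> s3, -b-> s4
  s2 = 0\{a}\{a} has moves ∅
  s3 = 0\{b} has moves ∅
  s4 = b.0 has moves -b-> s5
  s5 = 0 has moves ∅
Reachable graph of Q (6 states):
  t0 = (a.(0 + 0) + b.0\{a})\{a} + b.(b.b.0 + (a.0)\{b}) has moves -b-> t1, -b-> t2
  t1 = 0\{a}\{a} has moves ∅
  t2 = b.b.0 + (a.0)\{b} has moves -a-> t3, -b-> t4
  t3 = 0\{b} has moves ∅
  t4 = b.0 has moves -b-> t5
  t5 = 0 has moves ∅
Executing a from P (initial set {s0}):
  after a @ step 1: {s1}
  ✓ P
Executing a from Q (initial set {t0}):
  after a @ step 1: ∅  — Q cannot continue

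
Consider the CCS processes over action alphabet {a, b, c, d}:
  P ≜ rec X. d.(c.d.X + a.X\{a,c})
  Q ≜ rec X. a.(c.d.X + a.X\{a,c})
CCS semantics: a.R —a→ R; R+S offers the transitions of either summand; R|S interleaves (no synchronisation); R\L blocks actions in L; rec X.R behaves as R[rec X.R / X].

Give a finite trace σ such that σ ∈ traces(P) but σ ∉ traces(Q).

P's transition system — 5 states:
  s0 = rec X. d.(c.d.X + a.X\{a,c}) :: =d=> s1
  s1 = c.d.(rec X. d.(c.d.X + a.X\{a,c})) + a.(rec X. d.(c.d.X + a.X\{a,c}))\{a,c} :: =a=> s2, =c=> s3
  s2 = (rec X. d.(c.d.X + a.X\{a,c}))\{a,c} :: =d=> s4
  s3 = d.(rec X. d.(c.d.X + a.X\{a,c})) :: =d=> s0
  s4 = (c.d.(rec X. d.(c.d.X + a.X\{a,c})) + a.(rec X. d.(c.d.X + a.X\{a,c}))\{a,c})\{a,c} :: deadlocked
Q's transition system — 4 states:
  t0 = rec X. a.(c.d.X + a.X\{a,c}) :: =a=> t1
  t1 = c.d.(rec X. a.(c.d.X + a.X\{a,c})) + a.(rec X. a.(c.d.X + a.X\{a,c}))\{a,c} :: =a=> t2, =c=> t3
  t2 = (rec X. a.(c.d.X + a.X\{a,c}))\{a,c} :: deadlocked
  t3 = d.(rec X. a.(c.d.X + a.X\{a,c})) :: =d=> t0
Run σ = ⟨d⟩ on P: start {s0}
  [1] d ⇒ {s1}
  — P admits the full trace.
Run σ = ⟨d⟩ on Q: start {t0}
  [1] d ⇒ ∅ (Q stuck)

d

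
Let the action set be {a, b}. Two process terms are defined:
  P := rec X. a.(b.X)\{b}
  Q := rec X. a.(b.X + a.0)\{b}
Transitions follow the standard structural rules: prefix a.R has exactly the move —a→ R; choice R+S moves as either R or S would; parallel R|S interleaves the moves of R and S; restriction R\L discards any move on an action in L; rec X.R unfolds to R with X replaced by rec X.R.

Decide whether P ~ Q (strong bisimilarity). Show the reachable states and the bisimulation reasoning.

LTS(P): 2 reachable states
  u0 = rec X. a.(b.X)\{b} → =a=> u1
  u1 = (b.(rec X. a.(b.X)\{b}))\{b} → stopped
LTS(Q): 3 reachable states
  v0 = rec X. a.(b.X + a.0)\{b} → =a=> v1
  v1 = (b.(rec X. a.(b.X + a.0)\{b}) + a.0)\{b} → =a=> v2
  v2 = 0\{b} → stopped
Bisimilarity quotient blocks:
  B0 = {u0, v1}
  B1 = {u1, v2}
  B2 = {v0}
u0 ∈ B0, v0 ∈ B2 → different blocks

P ≁ Q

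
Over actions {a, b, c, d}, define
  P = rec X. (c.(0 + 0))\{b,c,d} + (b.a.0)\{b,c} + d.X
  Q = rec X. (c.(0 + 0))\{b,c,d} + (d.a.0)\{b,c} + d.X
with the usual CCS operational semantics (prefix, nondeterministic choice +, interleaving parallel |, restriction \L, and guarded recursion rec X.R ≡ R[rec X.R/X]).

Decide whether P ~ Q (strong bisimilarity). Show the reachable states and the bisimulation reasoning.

not bisimilar

LTS(P): 1 reachable states
  p0 = rec X. (c.(0 + 0))\{b,c,d} + (b.a.0)\{b,c} + d.X | —d→ p0
LTS(Q): 3 reachable states
  q0 = rec X. (c.(0 + 0))\{b,c,d} + (d.a.0)\{b,c} + d.X | —d→ q0, —d→ q1
  q1 = (a.0)\{b,c} | —a→ q2
  q2 = 0\{b,c} | stopped
Bisimilarity quotient blocks:
  B0 = {p0}
  B1 = {q0}
  B2 = {q1}
  B3 = {q2}
p0 ∈ B0, q0 ∈ B1 → different blocks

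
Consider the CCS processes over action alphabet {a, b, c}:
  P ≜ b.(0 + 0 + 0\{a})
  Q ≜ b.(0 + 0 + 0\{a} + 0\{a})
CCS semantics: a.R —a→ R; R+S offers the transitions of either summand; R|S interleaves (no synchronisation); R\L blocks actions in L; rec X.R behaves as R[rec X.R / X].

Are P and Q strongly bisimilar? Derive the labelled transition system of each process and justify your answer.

LTS(P): 2 reachable states
  s0 = b.(0 + 0 + 0\{a}) :: —b→ s1
  s1 = 0 + 0 + 0\{a} :: stopped
LTS(Q): 2 reachable states
  t0 = b.(0 + 0 + 0\{a} + 0\{a}) :: —b→ t1
  t1 = 0 + 0 + 0\{a} + 0\{a} :: stopped
Partition-refinement fixed point:
  B0 = {s0, t0}
  B1 = {s1, t1}
s0 ∈ B0, t0 ∈ B0 → same block

P ~ Q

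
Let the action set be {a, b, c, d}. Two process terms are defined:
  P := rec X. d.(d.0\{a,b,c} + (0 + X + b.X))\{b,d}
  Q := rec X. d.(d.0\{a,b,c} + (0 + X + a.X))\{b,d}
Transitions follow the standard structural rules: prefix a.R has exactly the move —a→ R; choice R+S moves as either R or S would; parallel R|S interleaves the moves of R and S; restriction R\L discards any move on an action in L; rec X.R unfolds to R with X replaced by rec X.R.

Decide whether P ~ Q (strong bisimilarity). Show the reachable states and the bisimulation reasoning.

P's transition system — 2 states:
  m0 = rec X. d.(d.0\{a,b,c} + (0 + X + b.X))\{b,d} :: ··d··> m1
  m1 = (d.0\{a,b,c} + (0 + (rec X. d.(d.0\{a,b,c} + (0 + X + b.X))\{b,d}) + b.(rec X. d.(d.0\{a,b,c} + (0 + X + b.X))\{b,d})))\{b,d} :: ∅
Q's transition system — 3 states:
  n0 = rec X. d.(d.0\{a,b,c} + (0 + X + a.X))\{b,d} :: ··d··> n1
  n1 = (d.0\{a,b,c} + (0 + (rec X. d.(d.0\{a,b,c} + (0 + X + a.X))\{b,d}) + a.(rec X. d.(d.0\{a,b,c} + (0 + X + a.X))\{b,d})))\{b,d} :: ··a··> n2
  n2 = (rec X. d.(d.0\{a,b,c} + (0 + X + a.X))\{b,d})\{b,d} :: ∅
Bisimilarity quotient blocks:
  B0 = {m0}
  B1 = {m1, n2}
  B2 = {n0}
  B3 = {n1}
m0 ∈ B0, n0 ∈ B2 → different blocks

not bisimilar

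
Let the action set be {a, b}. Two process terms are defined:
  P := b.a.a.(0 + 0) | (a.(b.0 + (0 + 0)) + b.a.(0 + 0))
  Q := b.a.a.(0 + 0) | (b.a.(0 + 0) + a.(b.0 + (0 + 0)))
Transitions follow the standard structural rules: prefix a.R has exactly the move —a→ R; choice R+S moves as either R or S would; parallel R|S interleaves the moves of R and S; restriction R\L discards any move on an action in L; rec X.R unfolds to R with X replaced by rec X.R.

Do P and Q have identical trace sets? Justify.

traces(P) = traces(Q)

Reachable graph of P (20 states):
  p0 = b.a.a.(0 + 0) | (a.(b.0 + (0 + 0)) + b.a.(0 + 0)) | -a-> p1, -b-> p2, -b-> p3
  p1 = b.a.a.(0 + 0) | (b.0 + (0 + 0)) | -b-> p4, -b-> p5
  p2 = a.a.(0 + 0) | (a.(b.0 + (0 + 0)) + b.a.(0 + 0)) | -a-> p4, -a-> p6, -b-> p7
  p3 = b.a.a.(0 + 0) | a.(0 + 0) | -a-> p8, -b-> p7
  p4 = a.a.(0 + 0) | (b.0 + (0 + 0)) | -a-> p9, -b-> p10
  p5 = b.a.a.(0 + 0) | 0 | -b-> p10
  p6 = a.(0 + 0) | (a.(b.0 + (0 + 0)) + b.a.(0 + 0)) | -a-> p11, -a-> p9, -b-> p12
  p7 = a.a.(0 + 0) | a.(0 + 0) | -a-> p12, -a-> p13
  p8 = b.a.a.(0 + 0) | (0 + 0) | -b-> p13
  p9 = a.(0 + 0) | (b.0 + (0 + 0)) | -a-> p14, -b-> p15
  p10 = a.a.(0 + 0) | 0 | -a-> p15
  p11 = (0 + 0) | (a.(b.0 + (0 + 0)) + b.a.(0 + 0)) | -a-> p14, -b-> p16
  p12 = a.(0 + 0) | a.(0 + 0) | -a-> p16, -a-> p17
  p13 = a.a.(0 + 0) | (0 + 0) | -a-> p17
  p14 = (0 + 0) | (b.0 + (0 + 0)) | -b-> p18
  p15 = a.(0 + 0) | 0 | -a-> p18
  p16 = (0 + 0) | a.(0 + 0) | -a-> p19
  p17 = a.(0 + 0) | (0 + 0) | -a-> p19
  p18 = (0 + 0) | 0 | (no moves)
  p19 = (0 + 0) | (0 + 0) | (no moves)
Reachable graph of Q (20 states):
  q0 = b.a.a.(0 + 0) | (b.a.(0 + 0) + a.(b.0 + (0 + 0))) | -a-> q1, -b-> q2, -b-> q3
  q1 = b.a.a.(0 + 0) | (b.0 + (0 + 0)) | -b-> q4, -b-> q5
  q2 = a.a.(0 + 0) | (b.a.(0 + 0) + a.(b.0 + (0 + 0))) | -a-> q4, -a-> q6, -b-> q7
  q3 = b.a.a.(0 + 0) | a.(0 + 0) | -a-> q8, -b-> q7
  q4 = a.a.(0 + 0) | (b.0 + (0 + 0)) | -a-> q9, -b-> q10
  q5 = b.a.a.(0 + 0) | 0 | -b-> q10
  q6 = a.(0 + 0) | (b.a.(0 + 0) + a.(b.0 + (0 + 0))) | -a-> q11, -a-> q9, -b-> q12
  q7 = a.a.(0 + 0) | a.(0 + 0) | -a-> q12, -a-> q13
  q8 = b.a.a.(0 + 0) | (0 + 0) | -b-> q13
  q9 = a.(0 + 0) | (b.0 + (0 + 0)) | -a-> q14, -b-> q15
  q10 = a.a.(0 + 0) | 0 | -a-> q15
  q11 = (0 + 0) | (b.a.(0 + 0) + a.(b.0 + (0 + 0))) | -a-> q14, -b-> q16
  q12 = a.(0 + 0) | a.(0 + 0) | -a-> q16, -a-> q17
  q13 = a.a.(0 + 0) | (0 + 0) | -a-> q17
  q14 = (0 + 0) | (b.0 + (0 + 0)) | -b-> q18
  q15 = a.(0 + 0) | 0 | -a-> q18
  q16 = (0 + 0) | a.(0 + 0) | -a-> q19
  q17 = a.(0 + 0) | (0 + 0) | -a-> q19
  q18 = (0 + 0) | 0 | (no moves)
  q19 = (0 + 0) | (0 + 0) | (no moves)
Bisimilarity quotient blocks:
  B0 = {p0, q0}
  B1 = {p3, q3}
  B2 = {p5, p8, q5, q8}
  B3 = {p10, p12, p13, q10, q12, q13}
  B4 = {p15, p16, p17, q15, q16, q17}
  B5 = {p18, p19, q18, q19}
  B6 = {p7, q7}
  B7 = {p2, q2}
  B8 = {p4, p6, q4, q6}
  B9 = {p11, p9, q11, q9}
  B10 = {p14, q14}
  B11 = {p1, q1}
p0 ∈ B0, q0 ∈ B0 → same block
Bisimilar ⇒ trace-equivalent.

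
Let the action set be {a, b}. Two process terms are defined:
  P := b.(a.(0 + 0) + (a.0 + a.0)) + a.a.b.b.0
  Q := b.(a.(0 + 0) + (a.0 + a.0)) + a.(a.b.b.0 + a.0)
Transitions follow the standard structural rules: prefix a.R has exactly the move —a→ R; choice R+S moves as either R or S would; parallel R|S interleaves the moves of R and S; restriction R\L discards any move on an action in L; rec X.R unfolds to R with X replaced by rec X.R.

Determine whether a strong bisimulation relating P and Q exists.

LTS(P): 7 reachable states
  m0 = b.(a.(0 + 0) + (a.0 + a.0)) + a.a.b.b.0 ⊢ ··a··> m1, ··b··> m2
  m1 = a.b.b.0 ⊢ ··a··> m3
  m2 = a.(0 + 0) + (a.0 + a.0) ⊢ ··a··> m4, ··a··> m5
  m3 = b.b.0 ⊢ ··b··> m6
  m4 = 0 ⊢ ∅
  m5 = 0 + 0 ⊢ ∅
  m6 = b.0 ⊢ ··b··> m4
LTS(Q): 7 reachable states
  n0 = b.(a.(0 + 0) + (a.0 + a.0)) + a.(a.b.b.0 + a.0) ⊢ ··a··> n1, ··b··> n2
  n1 = a.b.b.0 + a.0 ⊢ ··a··> n3, ··a··> n4
  n2 = a.(0 + 0) + (a.0 + a.0) ⊢ ··a··> n3, ··a··> n5
  n3 = 0 ⊢ ∅
  n4 = b.b.0 ⊢ ··b··> n6
  n5 = 0 + 0 ⊢ ∅
  n6 = b.0 ⊢ ··b··> n3
Bisimilarity quotient blocks:
  B0 = {m0}
  B1 = {m2, n2}
  B2 = {m4, m5, n3, n5}
  B3 = {m1}
  B4 = {m3, n4}
  B5 = {m6, n6}
  B6 = {n0}
  B7 = {n1}
m0 ∈ B0, n0 ∈ B6 → different blocks

P ≁ Q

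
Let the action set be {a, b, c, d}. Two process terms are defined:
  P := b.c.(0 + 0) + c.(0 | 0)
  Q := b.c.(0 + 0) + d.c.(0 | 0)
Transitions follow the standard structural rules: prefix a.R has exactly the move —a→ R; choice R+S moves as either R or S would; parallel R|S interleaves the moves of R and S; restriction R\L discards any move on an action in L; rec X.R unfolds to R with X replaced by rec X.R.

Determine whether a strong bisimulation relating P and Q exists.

not bisimilar

LTS(P): 4 reachable states
  p0 = b.c.(0 + 0) + c.(0 | 0) | —b→ p1, —c→ p2
  p1 = c.(0 + 0) | —c→ p3
  p2 = 0 | 0 | ·
  p3 = 0 + 0 | ·
LTS(Q): 5 reachable states
  q0 = b.c.(0 + 0) + d.c.(0 | 0) | —b→ q1, —d→ q2
  q1 = c.(0 + 0) | —c→ q3
  q2 = c.(0 | 0) | —c→ q4
  q3 = 0 + 0 | ·
  q4 = 0 | 0 | ·
Coarsest stable partition (strong bisimilarity classes):
  B0 = {p0}
  B1 = {p2, p3, q3, q4}
  B2 = {p1, q1, q2}
  B3 = {q0}
p0 ∈ B0, q0 ∈ B3 → different blocks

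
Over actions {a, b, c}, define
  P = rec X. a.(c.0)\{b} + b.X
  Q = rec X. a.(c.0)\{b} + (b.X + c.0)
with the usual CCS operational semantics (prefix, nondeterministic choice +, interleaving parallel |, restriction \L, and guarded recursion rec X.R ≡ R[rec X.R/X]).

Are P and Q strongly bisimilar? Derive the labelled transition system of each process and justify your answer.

not bisimilar

LTS(P): 3 reachable states
  m0 = rec X. a.(c.0)\{b} + b.X | —a→ m1, —b→ m0
  m1 = (c.0)\{b} | —c→ m2
  m2 = 0\{b} | (no moves)
LTS(Q): 4 reachable states
  n0 = rec X. a.(c.0)\{b} + (b.X + c.0) | —a→ n1, —b→ n0, —c→ n2
  n1 = (c.0)\{b} | —c→ n3
  n2 = 0 | (no moves)
  n3 = 0\{b} | (no moves)
Partition-refinement fixed point:
  B0 = {m0}
  B1 = {m1, n1}
  B2 = {m2, n2, n3}
  B3 = {n0}
m0 ∈ B0, n0 ∈ B3 → different blocks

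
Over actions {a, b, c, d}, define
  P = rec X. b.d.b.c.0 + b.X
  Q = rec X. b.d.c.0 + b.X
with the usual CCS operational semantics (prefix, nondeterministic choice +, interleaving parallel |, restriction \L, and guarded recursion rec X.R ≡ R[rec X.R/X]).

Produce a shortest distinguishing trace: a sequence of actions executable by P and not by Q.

bdb

LTS(P): 5 reachable states
  m0 = rec X. b.d.b.c.0 + b.X → ··b··> m0, ··b··> m1
  m1 = d.b.c.0 → ··d··> m2
  m2 = b.c.0 → ··b··> m3
  m3 = c.0 → ··c··> m4
  m4 = 0 → (no moves)
LTS(Q): 4 reachable states
  n0 = rec X. b.d.c.0 + b.X → ··b··> n0, ··b··> n1
  n1 = d.c.0 → ··d··> n2
  n2 = c.0 → ··c··> n3
  n3 = 0 → (no moves)
Trace ⟨bdb⟩ through P, begin at {m0}:
  after b @ step 1: {m0, m1}
  after d @ step 2: {m2}
  after b @ step 3: {m3}
  P completes σ.
Trace ⟨bdb⟩ through Q, begin at {n0}:
  after b @ step 1: {n0, n1}
  after d @ step 2: {n2}
  after b @ step 3: no successor for Q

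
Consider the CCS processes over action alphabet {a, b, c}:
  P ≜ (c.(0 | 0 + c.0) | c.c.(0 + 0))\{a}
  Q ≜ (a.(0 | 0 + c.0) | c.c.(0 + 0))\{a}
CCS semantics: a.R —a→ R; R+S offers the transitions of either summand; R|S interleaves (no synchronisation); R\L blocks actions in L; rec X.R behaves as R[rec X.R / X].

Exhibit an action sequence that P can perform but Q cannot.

P's transition system — 9 states:
  s0 = (c.(0 | 0 + c.0) | c.c.(0 + 0))\{a} → —c→ s1, —c→ s2
  s1 = ((0 | 0 + c.0) | c.c.(0 + 0))\{a} → —c→ s3, —c→ s4
  s2 = (c.(0 | 0 + c.0) | c.(0 + 0))\{a} → —c→ s3, —c→ s5
  s3 = ((0 | 0 + c.0) | c.(0 + 0))\{a} → —c→ s6, —c→ s7
  s4 = (0 | c.c.(0 + 0))\{a} → —c→ s7
  s5 = (c.(0 | 0 + c.0) | (0 + 0))\{a} → —c→ s6
  s6 = ((0 | 0 + c.0) | (0 + 0))\{a} → —c→ s8
  s7 = (0 | c.(0 + 0))\{a} → —c→ s8
  s8 = (0 | (0 + 0))\{a} → (no moves)
Q's transition system — 3 states:
  t0 = (a.(0 | 0 + c.0) | c.c.(0 + 0))\{a} → —c→ t1
  t1 = (a.(0 | 0 + c.0) | c.(0 + 0))\{a} → —c→ t2
  t2 = (a.(0 | 0 + c.0) | (0 + 0))\{a} → (no moves)
Executing ccc from P (initial set {s0}):
  [1] c ⇒ {s1, s2}
  [2] c ⇒ {s3, s4, s5}
  [3] c ⇒ {s6, s7}
  — P admits the full trace.
Executing ccc from Q (initial set {t0}):
  [1] c ⇒ {t1}
  [2] c ⇒ {t2}
  [3] c ⇒ no successor for Q

ccc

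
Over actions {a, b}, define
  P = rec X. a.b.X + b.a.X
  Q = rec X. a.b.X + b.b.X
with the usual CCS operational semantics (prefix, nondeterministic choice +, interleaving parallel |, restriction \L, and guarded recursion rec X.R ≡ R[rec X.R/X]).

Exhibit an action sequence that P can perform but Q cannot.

P's transition system — 3 states:
  p0 = rec X. a.b.X + b.a.X ⊢ --a--▸ p1, --b--▸ p2
  p1 = b.(rec X. a.b.X + b.a.X) ⊢ --b--▸ p0
  p2 = a.(rec X. a.b.X + b.a.X) ⊢ --a--▸ p0
Q's transition system — 2 states:
  q0 = rec X. a.b.X + b.b.X ⊢ --a--▸ q1, --b--▸ q1
  q1 = b.(rec X. a.b.X + b.b.X) ⊢ --b--▸ q0
Run σ = ⟨ba⟩ on P: start {p0}
  step 1 (b): {p2}
  step 2 (a): {p0}
  ✓ P
Run σ = ⟨ba⟩ on Q: start {q0}
  step 1 (b): {q1}
  step 2 (a): ∅ (Q stuck)

ba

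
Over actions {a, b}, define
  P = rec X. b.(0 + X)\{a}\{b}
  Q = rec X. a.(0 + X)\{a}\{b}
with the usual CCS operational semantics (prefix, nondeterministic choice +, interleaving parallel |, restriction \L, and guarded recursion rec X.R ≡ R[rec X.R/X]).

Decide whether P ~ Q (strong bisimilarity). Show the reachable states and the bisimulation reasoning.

LTS(P): 2 reachable states
  u0 = rec X. b.(0 + X)\{a}\{b} → ··b··> u1
  u1 = (0 + (rec X. b.(0 + X)\{a}\{b}))\{a}\{b} → deadlocked
LTS(Q): 2 reachable states
  v0 = rec X. a.(0 + X)\{a}\{b} → ··a··> v1
  v1 = (0 + (rec X. a.(0 + X)\{a}\{b}))\{a}\{b} → deadlocked
Bisimilarity quotient blocks:
  B0 = {u0}
  B1 = {u1, v1}
  B2 = {v0}
u0 ∈ B0, v0 ∈ B2 → different blocks

NO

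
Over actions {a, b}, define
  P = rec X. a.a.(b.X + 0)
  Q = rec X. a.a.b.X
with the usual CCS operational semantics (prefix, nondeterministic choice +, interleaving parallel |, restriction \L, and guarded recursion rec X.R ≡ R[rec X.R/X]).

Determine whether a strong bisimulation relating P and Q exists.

P ~ Q

LTS(P): 3 reachable states
  s0 = rec X. a.a.(b.X + 0) → -a-> s1
  s1 = a.(b.(rec X. a.a.(b.X + 0)) + 0) → -a-> s2
  s2 = b.(rec X. a.a.(b.X + 0)) + 0 → -b-> s0
LTS(Q): 3 reachable states
  t0 = rec X. a.a.b.X → -a-> t1
  t1 = a.b.(rec X. a.a.b.X) → -a-> t2
  t2 = b.(rec X. a.a.b.X) → -b-> t0
Coarsest stable partition (strong bisimilarity classes):
  B0 = {s0, t0}
  B1 = {s1, t1}
  B2 = {s2, t2}
s0 ∈ B0, t0 ∈ B0 → same block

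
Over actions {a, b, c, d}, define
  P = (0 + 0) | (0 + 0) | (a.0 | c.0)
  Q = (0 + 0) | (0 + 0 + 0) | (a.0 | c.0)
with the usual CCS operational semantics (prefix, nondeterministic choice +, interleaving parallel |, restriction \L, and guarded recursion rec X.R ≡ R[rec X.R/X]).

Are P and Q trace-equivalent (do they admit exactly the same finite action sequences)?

traces(P) = traces(Q)

Reachable graph of P (4 states):
  u0 = (0 + 0) | (0 + 0) | (a.0 | c.0) → -a-> u1, -c-> u2
  u1 = (0 + 0) | (0 + 0) | (0 | c.0) → -c-> u3
  u2 = (0 + 0) | (0 + 0) | (a.0 | 0) → -a-> u3
  u3 = (0 + 0) | (0 + 0) | (0 | 0) → ∅
Reachable graph of Q (4 states):
  v0 = (0 + 0) | (0 + 0 + 0) | (a.0 | c.0) → -a-> v1, -c-> v2
  v1 = (0 + 0) | (0 + 0 + 0) | (0 | c.0) → -c-> v3
  v2 = (0 + 0) | (0 + 0 + 0) | (a.0 | 0) → -a-> v3
  v3 = (0 + 0) | (0 + 0 + 0) | (0 | 0) → ∅
Bisimilarity quotient blocks:
  B0 = {u0, v0}
  B1 = {u2, v2}
  B2 = {u3, v3}
  B3 = {u1, v1}
u0 ∈ B0, v0 ∈ B0 → same block
Bisimilar ⇒ trace-equivalent.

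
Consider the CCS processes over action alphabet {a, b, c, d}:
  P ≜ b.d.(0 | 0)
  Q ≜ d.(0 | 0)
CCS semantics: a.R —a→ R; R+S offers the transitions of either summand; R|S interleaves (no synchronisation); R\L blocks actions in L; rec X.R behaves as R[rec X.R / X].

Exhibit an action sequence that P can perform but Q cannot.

b

Reachable graph of P (3 states):
  p0 = b.d.(0 | 0) has moves =b=> p1
  p1 = d.(0 | 0) has moves =d=> p2
  p2 = 0 | 0 has moves ∅
Reachable graph of Q (2 states):
  q0 = d.(0 | 0) has moves =d=> q1
  q1 = 0 | 0 has moves ∅
Trace ⟨b⟩ through P, begin at {p0}:
  after b @ step 1: {p1}
  P completes σ.
Trace ⟨b⟩ through Q, begin at {q0}:
  after b @ step 1: no successor for Q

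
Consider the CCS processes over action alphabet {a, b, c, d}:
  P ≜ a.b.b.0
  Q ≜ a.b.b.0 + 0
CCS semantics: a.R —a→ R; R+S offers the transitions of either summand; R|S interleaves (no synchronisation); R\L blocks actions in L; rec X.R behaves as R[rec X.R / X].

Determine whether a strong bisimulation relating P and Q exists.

bisimilar

P's transition system — 4 states:
  p0 = a.b.b.0 has moves =a=> p1
  p1 = b.b.0 has moves =b=> p2
  p2 = b.0 has moves =b=> p3
  p3 = 0 has moves deadlocked
Q's transition system — 4 states:
  q0 = a.b.b.0 + 0 has moves =a=> q1
  q1 = b.b.0 has moves =b=> q2
  q2 = b.0 has moves =b=> q3
  q3 = 0 has moves deadlocked
Partition-refinement fixed point:
  B0 = {p0, q0}
  B1 = {p1, q1}
  B2 = {p2, q2}
  B3 = {p3, q3}
p0 ∈ B0, q0 ∈ B0 → same block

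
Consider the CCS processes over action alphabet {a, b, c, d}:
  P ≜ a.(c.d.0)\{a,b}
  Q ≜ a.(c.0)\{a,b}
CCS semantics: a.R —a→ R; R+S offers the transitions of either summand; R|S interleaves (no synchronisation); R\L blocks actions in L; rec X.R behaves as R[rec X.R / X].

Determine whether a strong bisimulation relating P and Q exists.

P's transition system — 4 states:
  p0 = a.(c.d.0)\{a,b} | -a-> p1
  p1 = (c.d.0)\{a,b} | -c-> p2
  p2 = (d.0)\{a,b} | -d-> p3
  p3 = 0\{a,b} | deadlocked
Q's transition system — 3 states:
  q0 = a.(c.0)\{a,b} | -a-> q1
  q1 = (c.0)\{a,b} | -c-> q2
  q2 = 0\{a,b} | deadlocked
Coarsest stable partition (strong bisimilarity classes):
  B0 = {p0}
  B1 = {p1}
  B2 = {p2}
  B3 = {p3, q2}
  B4 = {q0}
  B5 = {q1}
p0 ∈ B0, q0 ∈ B4 → different blocks

P ≁ Q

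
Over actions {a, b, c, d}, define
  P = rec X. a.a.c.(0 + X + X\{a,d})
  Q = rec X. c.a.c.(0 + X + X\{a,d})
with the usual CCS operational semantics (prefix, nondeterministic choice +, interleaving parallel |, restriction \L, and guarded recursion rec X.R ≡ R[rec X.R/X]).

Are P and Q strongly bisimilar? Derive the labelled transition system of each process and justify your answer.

NO

P's transition system — 4 states:
  m0 = rec X. a.a.c.(0 + X + X\{a,d}) → =a=> m1
  m1 = a.c.(0 + (rec X. a.a.c.(0 + X + X\{a,d})) + (rec X. a.a.c.(0 + X + X\{a,d}))\{a,d}) → =a=> m2
  m2 = c.(0 + (rec X. a.a.c.(0 + X + X\{a,d})) + (rec X. a.a.c.(0 + X + X\{a,d}))\{a,d}) → =c=> m3
  m3 = 0 + (rec X. a.a.c.(0 + X + X\{a,d})) + (rec X. a.a.c.(0 + X + X\{a,d}))\{a,d} → =a=> m1
Q's transition system — 5 states:
  n0 = rec X. c.a.c.(0 + X + X\{a,d}) → =c=> n1
  n1 = a.c.(0 + (rec X. c.a.c.(0 + X + X\{a,d})) + (rec X. c.a.c.(0 + X + X\{a,d}))\{a,d}) → =a=> n2
  n2 = c.(0 + (rec X. c.a.c.(0 + X + X\{a,d})) + (rec X. c.a.c.(0 + X + X\{a,d}))\{a,d}) → =c=> n3
  n3 = 0 + (rec X. c.a.c.(0 + X + X\{a,d})) + (rec X. c.a.c.(0 + X + X\{a,d}))\{a,d} → =c=> n1, =c=> n4
  n4 = (a.c.(0 + (rec X. c.a.c.(0 + X + X\{a,d})) + (rec X. c.a.c.(0 + X + X\{a,d}))\{a,d}))\{a,d} → ·
Coarsest stable partition (strong bisimilarity classes):
  B0 = {m0, m3}
  B1 = {m1}
  B2 = {m2}
  B3 = {n0}
  B4 = {n1}
  B5 = {n2}
  B6 = {n3}
  B7 = {n4}
m0 ∈ B0, n0 ∈ B3 → different blocks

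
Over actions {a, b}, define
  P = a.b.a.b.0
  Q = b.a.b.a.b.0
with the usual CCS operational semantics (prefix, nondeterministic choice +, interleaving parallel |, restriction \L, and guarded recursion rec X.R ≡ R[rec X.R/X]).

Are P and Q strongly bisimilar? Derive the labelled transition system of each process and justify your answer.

P ≁ Q

Reachable graph of P (5 states):
  p0 = a.b.a.b.0 has moves -a-> p1
  p1 = b.a.b.0 has moves -b-> p2
  p2 = a.b.0 has moves -a-> p3
  p3 = b.0 has moves -b-> p4
  p4 = 0 has moves ∅
Reachable graph of Q (6 states):
  q0 = b.a.b.a.b.0 has moves -b-> q1
  q1 = a.b.a.b.0 has moves -a-> q2
  q2 = b.a.b.0 has moves -b-> q3
  q3 = a.b.0 has moves -a-> q4
  q4 = b.0 has moves -b-> q5
  q5 = 0 has moves ∅
Partition-refinement fixed point:
  B0 = {p0, q1}
  B1 = {p1, q2}
  B2 = {p2, q3}
  B3 = {p3, q4}
  B4 = {p4, q5}
  B5 = {q0}
p0 ∈ B0, q0 ∈ B5 → different blocks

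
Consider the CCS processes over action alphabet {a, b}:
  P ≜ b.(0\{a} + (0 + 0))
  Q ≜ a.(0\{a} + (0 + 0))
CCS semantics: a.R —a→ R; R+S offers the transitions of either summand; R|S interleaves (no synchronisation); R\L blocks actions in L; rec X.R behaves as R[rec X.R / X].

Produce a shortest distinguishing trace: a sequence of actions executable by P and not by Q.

b

Reachable graph of P (2 states):
  s0 = b.(0\{a} + (0 + 0)) has moves ··b··> s1
  s1 = 0\{a} + (0 + 0) has moves stopped
Reachable graph of Q (2 states):
  t0 = a.(0\{a} + (0 + 0)) has moves ··a··> t1
  t1 = 0\{a} + (0 + 0) has moves stopped
Trace ⟨b⟩ through P, begin at {s0}:
  step 1 (b): {s1}
  P completes σ.
Trace ⟨b⟩ through Q, begin at {t0}:
  step 1 (b): no successor for Q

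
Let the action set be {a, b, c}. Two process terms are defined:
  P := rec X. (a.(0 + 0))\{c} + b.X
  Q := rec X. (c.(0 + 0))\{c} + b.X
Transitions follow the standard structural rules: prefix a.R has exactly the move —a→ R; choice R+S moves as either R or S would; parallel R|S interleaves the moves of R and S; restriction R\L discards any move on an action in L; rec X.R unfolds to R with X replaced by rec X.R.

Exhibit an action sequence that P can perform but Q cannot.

a

P's transition system — 2 states:
  m0 = rec X. (a.(0 + 0))\{c} + b.X ⊢ --a--▸ m1, --b--▸ m0
  m1 = (0 + 0)\{c} ⊢ deadlocked
Q's transition system — 1 states:
  n0 = rec X. (c.(0 + 0))\{c} + b.X ⊢ --b--▸ n0
Trace ⟨a⟩ through P, begin at {m0}:
  [1] a ⇒ {m1}
  P completes σ.
Trace ⟨a⟩ through Q, begin at {n0}:
  [1] a ⇒ no successor for Q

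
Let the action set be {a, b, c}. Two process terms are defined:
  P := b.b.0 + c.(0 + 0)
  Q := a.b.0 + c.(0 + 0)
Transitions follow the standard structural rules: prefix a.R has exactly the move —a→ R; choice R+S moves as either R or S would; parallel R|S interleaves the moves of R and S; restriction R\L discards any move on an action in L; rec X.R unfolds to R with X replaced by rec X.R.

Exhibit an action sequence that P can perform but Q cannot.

LTS(P): 4 reachable states
  s0 = b.b.0 + c.(0 + 0) ⊢ -b-> s1, -c-> s2
  s1 = b.0 ⊢ -b-> s3
  s2 = 0 + 0 ⊢ stopped
  s3 = 0 ⊢ stopped
LTS(Q): 4 reachable states
  t0 = a.b.0 + c.(0 + 0) ⊢ -a-> t1, -c-> t2
  t1 = b.0 ⊢ -b-> t3
  t2 = 0 + 0 ⊢ stopped
  t3 = 0 ⊢ stopped
Executing b from P (initial set {s0}):
  [1] b ⇒ {s1}
  — P admits the full trace.
Executing b from Q (initial set {t0}):
  [1] b ⇒ ∅ (Q stuck)

b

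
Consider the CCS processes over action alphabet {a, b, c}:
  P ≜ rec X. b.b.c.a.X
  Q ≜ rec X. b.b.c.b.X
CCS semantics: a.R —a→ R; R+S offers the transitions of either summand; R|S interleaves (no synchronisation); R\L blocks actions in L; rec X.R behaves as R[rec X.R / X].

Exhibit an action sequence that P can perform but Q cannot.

bbca

P's transition system — 4 states:
  u0 = rec X. b.b.c.a.X has moves ··b··> u1
  u1 = b.c.a.(rec X. b.b.c.a.X) has moves ··b··> u2
  u2 = c.a.(rec X. b.b.c.a.X) has moves ··c··> u3
  u3 = a.(rec X. b.b.c.a.X) has moves ··a··> u0
Q's transition system — 4 states:
  v0 = rec X. b.b.c.b.X has moves ··b··> v1
  v1 = b.c.b.(rec X. b.b.c.b.X) has moves ··b··> v2
  v2 = c.b.(rec X. b.b.c.b.X) has moves ··c··> v3
  v3 = b.(rec X. b.b.c.b.X) has moves ··b··> v0
Executing bbca from P (initial set {u0}):
  [1] b ⇒ {u1}
  [2] b ⇒ {u2}
  [3] c ⇒ {u3}
  [4] a ⇒ {u0}
  — P admits the full trace.
Executing bbca from Q (initial set {v0}):
  [1] b ⇒ {v1}
  [2] b ⇒ {v2}
  [3] c ⇒ {v3}
  [4] a ⇒ ∅  — Q cannot continue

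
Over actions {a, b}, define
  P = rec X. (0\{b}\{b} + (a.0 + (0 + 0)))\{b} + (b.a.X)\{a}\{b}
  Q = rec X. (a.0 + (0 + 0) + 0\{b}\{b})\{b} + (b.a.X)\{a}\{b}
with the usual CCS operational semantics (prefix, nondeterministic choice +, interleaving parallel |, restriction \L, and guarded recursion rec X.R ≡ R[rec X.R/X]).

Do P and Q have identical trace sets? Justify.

LTS(P): 2 reachable states
  s0 = rec X. (0\{b}\{b} + (a.0 + (0 + 0)))\{b} + (b.a.X)\{a}\{b} :: ··a··> s1
  s1 = 0\{b} :: ·
LTS(Q): 2 reachable states
  t0 = rec X. (a.0 + (0 + 0) + 0\{b}\{b})\{b} + (b.a.X)\{a}\{b} :: ··a··> t1
  t1 = 0\{b} :: ·
Partition-refinement fixed point:
  B0 = {s0, t0}
  B1 = {s1, t1}
s0 ∈ B0, t0 ∈ B0 → same block
Bisimilar ⇒ trace-equivalent.

trace-equivalent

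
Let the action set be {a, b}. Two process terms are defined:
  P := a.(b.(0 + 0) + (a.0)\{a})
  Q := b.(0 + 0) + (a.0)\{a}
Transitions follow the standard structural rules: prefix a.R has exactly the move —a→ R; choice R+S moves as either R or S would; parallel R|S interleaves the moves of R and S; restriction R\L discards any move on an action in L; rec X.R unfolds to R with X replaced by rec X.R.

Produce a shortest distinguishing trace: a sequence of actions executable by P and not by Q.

a

LTS(P): 3 reachable states
  u0 = a.(b.(0 + 0) + (a.0)\{a}) → —a→ u1
  u1 = b.(0 + 0) + (a.0)\{a} → —b→ u2
  u2 = 0 + 0 → (no moves)
LTS(Q): 2 reachable states
  v0 = b.(0 + 0) + (a.0)\{a} → —b→ v1
  v1 = 0 + 0 → (no moves)
Run σ = ⟨a⟩ on P: start {u0}
  step 1 (a): {u1}
  P completes σ.
Run σ = ⟨a⟩ on Q: start {v0}
  step 1 (a): ∅  — Q cannot continue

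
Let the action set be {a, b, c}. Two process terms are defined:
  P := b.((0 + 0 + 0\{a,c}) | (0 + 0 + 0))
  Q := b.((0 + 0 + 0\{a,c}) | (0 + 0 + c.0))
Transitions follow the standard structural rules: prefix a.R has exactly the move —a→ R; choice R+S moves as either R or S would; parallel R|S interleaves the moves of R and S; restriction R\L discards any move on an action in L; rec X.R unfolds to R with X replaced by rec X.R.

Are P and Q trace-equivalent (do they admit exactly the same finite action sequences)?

LTS(P): 2 reachable states
  s0 = b.((0 + 0 + 0\{a,c}) | (0 + 0 + 0)) | ··b··> s1
  s1 = (0 + 0 + 0\{a,c}) | (0 + 0 + 0) | (no moves)
LTS(Q): 3 reachable states
  t0 = b.((0 + 0 + 0\{a,c}) | (0 + 0 + c.0)) | ··b··> t1
  t1 = (0 + 0 + 0\{a,c}) | (0 + 0 + c.0) | ··c··> t2
  t2 = (0 + 0 + 0\{a,c}) | 0 | (no moves)
Executing bc from Q (initial set {t0}):
  after b @ step 1: {t1}
  after c @ step 2: {t2}
  Q completes σ.
Executing bc from P (initial set {s0}):
  after b @ step 1: {s1}
  after c @ step 2: ∅  — P cannot continue

trace-distinct — witness ⟨bc⟩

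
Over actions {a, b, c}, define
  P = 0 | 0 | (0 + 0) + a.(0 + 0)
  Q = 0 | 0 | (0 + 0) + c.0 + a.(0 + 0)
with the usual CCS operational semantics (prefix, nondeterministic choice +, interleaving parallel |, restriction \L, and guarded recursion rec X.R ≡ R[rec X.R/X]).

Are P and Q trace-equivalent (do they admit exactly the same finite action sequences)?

trace-distinct — witness ⟨c⟩

P's transition system — 2 states:
  s0 = 0 | 0 | (0 + 0) + a.(0 + 0) | --a--▸ s1
  s1 = 0 + 0 | ·
Q's transition system — 3 states:
  t0 = 0 | 0 | (0 + 0) + c.0 + a.(0 + 0) | --a--▸ t1, --c--▸ t2
  t1 = 0 + 0 | ·
  t2 = 0 | ·
Executing c from Q (initial set {t0}):
  [1] c ⇒ {t2}
  ✓ Q
Executing c from P (initial set {s0}):
  [1] c ⇒ no successor for P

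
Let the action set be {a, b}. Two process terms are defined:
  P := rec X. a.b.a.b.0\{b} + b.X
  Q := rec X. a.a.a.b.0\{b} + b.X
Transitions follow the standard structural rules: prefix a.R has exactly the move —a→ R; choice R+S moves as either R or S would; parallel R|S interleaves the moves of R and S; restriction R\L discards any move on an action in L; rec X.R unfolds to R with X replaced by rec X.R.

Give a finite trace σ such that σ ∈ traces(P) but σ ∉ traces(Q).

Reachable graph of P (5 states):
  s0 = rec X. a.b.a.b.0\{b} + b.X → ··a··> s1, ··b··> s0
  s1 = b.a.b.0\{b} → ··b··> s2
  s2 = a.b.0\{b} → ··a··> s3
  s3 = b.0\{b} → ··b··> s4
  s4 = 0\{b} → stopped
Reachable graph of Q (5 states):
  t0 = rec X. a.a.a.b.0\{b} + b.X → ··a··> t1, ··b··> t0
  t1 = a.a.b.0\{b} → ··a··> t2
  t2 = a.b.0\{b} → ··a··> t3
  t3 = b.0\{b} → ··b··> t4
  t4 = 0\{b} → stopped
Trace ⟨ab⟩ through P, begin at {s0}:
  step 1 (a): {s1}
  step 2 (b): {s2}
  — P admits the full trace.
Trace ⟨ab⟩ through Q, begin at {t0}:
  step 1 (a): {t1}
  step 2 (b): ∅ (Q stuck)

ab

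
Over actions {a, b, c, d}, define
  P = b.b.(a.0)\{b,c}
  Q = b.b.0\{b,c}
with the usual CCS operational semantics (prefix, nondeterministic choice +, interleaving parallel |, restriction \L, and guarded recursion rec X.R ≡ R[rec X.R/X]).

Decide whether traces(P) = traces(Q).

Reachable graph of P (4 states):
  u0 = b.b.(a.0)\{b,c} → -b-> u1
  u1 = b.(a.0)\{b,c} → -b-> u2
  u2 = (a.0)\{b,c} → -a-> u3
  u3 = 0\{b,c} → stopped
Reachable graph of Q (3 states):
  v0 = b.b.0\{b,c} → -b-> v1
  v1 = b.0\{b,c} → -b-> v2
  v2 = 0\{b,c} → stopped
Run σ = ⟨bba⟩ on P: start {u0}
  after b @ step 1: {u1}
  after b @ step 2: {u2}
  after a @ step 3: {u3}
  ✓ P
Run σ = ⟨bba⟩ on Q: start {v0}
  after b @ step 1: {v1}
  after b @ step 2: {v2}
  after a @ step 3: ∅  — Q cannot continue

traces(P) ≠ traces(Q) — witness ⟨bba⟩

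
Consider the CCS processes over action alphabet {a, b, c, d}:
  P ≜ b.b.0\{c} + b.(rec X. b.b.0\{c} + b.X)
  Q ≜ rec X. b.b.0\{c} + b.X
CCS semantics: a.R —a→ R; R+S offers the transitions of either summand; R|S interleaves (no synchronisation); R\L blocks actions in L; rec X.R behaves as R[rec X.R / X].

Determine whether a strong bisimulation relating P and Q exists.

LTS(P): 4 reachable states
  s0 = b.b.0\{c} + b.(rec X. b.b.0\{c} + b.X) | ··b··> s1, ··b··> s2
  s1 = b.0\{c} | ··b··> s3
  s2 = rec X. b.b.0\{c} + b.X | ··b··> s1, ··b··> s2
  s3 = 0\{c} | (no moves)
LTS(Q): 3 reachable states
  t0 = rec X. b.b.0\{c} + b.X | ··b··> t0, ··b··> t1
  t1 = b.0\{c} | ··b··> t2
  t2 = 0\{c} | (no moves)
Bisimilarity quotient blocks:
  B0 = {s0, s2, t0}
  B1 = {s1, t1}
  B2 = {s3, t2}
s0 ∈ B0, t0 ∈ B0 → same block

P ~ Q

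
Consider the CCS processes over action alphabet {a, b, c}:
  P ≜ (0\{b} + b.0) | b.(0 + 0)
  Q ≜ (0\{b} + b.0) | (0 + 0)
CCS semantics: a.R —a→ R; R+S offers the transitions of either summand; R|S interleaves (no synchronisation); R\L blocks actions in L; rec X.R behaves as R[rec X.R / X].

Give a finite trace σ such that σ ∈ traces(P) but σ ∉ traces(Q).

bb

P's transition system — 4 states:
  u0 = (0\{b} + b.0) | b.(0 + 0) ⊢ =b=> u1, =b=> u2
  u1 = (0\{b} + b.0) | (0 + 0) ⊢ =b=> u3
  u2 = 0 | b.(0 + 0) ⊢ =b=> u3
  u3 = 0 | (0 + 0) ⊢ deadlocked
Q's transition system — 2 states:
  v0 = (0\{b} + b.0) | (0 + 0) ⊢ =b=> v1
  v1 = 0 | (0 + 0) ⊢ deadlocked
Trace ⟨bb⟩ through P, begin at {u0}:
  after b @ step 1: {u1, u2}
  after b @ step 2: {u3}
  ✓ P
Trace ⟨bb⟩ through Q, begin at {v0}:
  after b @ step 1: {v1}
  after b @ step 2: ∅ (Q stuck)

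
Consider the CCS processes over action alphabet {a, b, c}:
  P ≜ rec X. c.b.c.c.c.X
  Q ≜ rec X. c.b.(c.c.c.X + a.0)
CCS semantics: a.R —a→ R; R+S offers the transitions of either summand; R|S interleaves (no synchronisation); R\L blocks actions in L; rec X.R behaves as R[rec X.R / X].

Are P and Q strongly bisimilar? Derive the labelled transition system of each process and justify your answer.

Reachable graph of P (5 states):
  m0 = rec X. c.b.c.c.c.X has moves -c-> m1
  m1 = b.c.c.c.(rec X. c.b.c.c.c.X) has moves -b-> m2
  m2 = c.c.c.(rec X. c.b.c.c.c.X) has moves -c-> m3
  m3 = c.c.(rec X. c.b.c.c.c.X) has moves -c-> m4
  m4 = c.(rec X. c.b.c.c.c.X) has moves -c-> m0
Reachable graph of Q (6 states):
  n0 = rec X. c.b.(c.c.c.X + a.0) has moves -c-> n1
  n1 = b.(c.c.c.(rec X. c.b.(c.c.c.X + a.0)) + a.0) has moves -b-> n2
  n2 = c.c.c.(rec X. c.b.(c.c.c.X + a.0)) + a.0 has moves -a-> n3, -c-> n4
  n3 = 0 has moves ·
  n4 = c.c.(rec X. c.b.(c.c.c.X + a.0)) has moves -c-> n5
  n5 = c.(rec X. c.b.(c.c.c.X + a.0)) has moves -c-> n0
Partition-refinement fixed point:
  B0 = {m0}
  B1 = {m1}
  B2 = {m2}
  B3 = {m3}
  B4 = {m4}
  B5 = {n0}
  B6 = {n1}
  B7 = {n2}
  B8 = {n3}
  B9 = {n4}
  B10 = {n5}
m0 ∈ B0, n0 ∈ B5 → different blocks

NO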